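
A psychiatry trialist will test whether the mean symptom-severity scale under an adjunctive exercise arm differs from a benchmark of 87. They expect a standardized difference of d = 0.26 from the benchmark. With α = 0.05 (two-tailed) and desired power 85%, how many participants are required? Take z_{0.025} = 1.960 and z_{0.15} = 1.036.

For a one-sample test: n = ((z_{α/2} + z_β) / d)².
z_{α/2} + z_β = 1.960 + 1.036 = 2.996.
n = (2.996 / 0.26)² = 11.523² = 132.78.
Round up.

n = 133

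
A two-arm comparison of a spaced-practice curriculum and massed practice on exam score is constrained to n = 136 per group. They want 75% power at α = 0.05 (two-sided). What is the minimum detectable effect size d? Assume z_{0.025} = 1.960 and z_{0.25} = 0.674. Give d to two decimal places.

d_min ≈ 0.32

For two independent groups of n = 136 each: d_min = (z_{α/2} + z_β)·√(2/n).
z-sum = 1.960 + 0.674 = 2.634.
d_min = 2.634 × √(2/136) = 2.634 × 0.1213 = 0.319.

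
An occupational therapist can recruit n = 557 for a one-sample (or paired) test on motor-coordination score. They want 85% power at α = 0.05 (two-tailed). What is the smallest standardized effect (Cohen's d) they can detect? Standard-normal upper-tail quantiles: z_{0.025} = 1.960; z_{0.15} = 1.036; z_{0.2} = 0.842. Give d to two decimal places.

For a single sample (or paired design) of n = 557: d_min = (z_{α/2} + z_β)/√n.
z-sum = 1.960 + 1.036 = 2.996.
d_min = 2.996 / √557 = 2.996 / 23.601 = 0.127.

d_min ≈ 0.13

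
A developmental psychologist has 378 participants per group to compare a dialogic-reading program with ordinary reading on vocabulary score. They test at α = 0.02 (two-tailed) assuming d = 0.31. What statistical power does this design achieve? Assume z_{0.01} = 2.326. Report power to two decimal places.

power ≈ 0.97

For two equal groups, power = Φ(d·√(n/2) − z_{α/2}).
d·√(n/2) = 0.31 × √(378/2) = 0.31 × 13.748 = 4.262.
z_β = 4.262 − 2.326 = 1.936.
Power = Φ(1.936) = 0.974.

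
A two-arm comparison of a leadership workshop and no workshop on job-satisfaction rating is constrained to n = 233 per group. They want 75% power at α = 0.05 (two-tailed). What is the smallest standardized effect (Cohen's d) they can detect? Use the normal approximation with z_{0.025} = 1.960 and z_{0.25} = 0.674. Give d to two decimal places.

For two independent groups of n = 233 each: d_min = (z_{α/2} + z_β)·√(2/n).
z-sum = 1.960 + 0.674 = 2.634.
d_min = 2.634 × √(2/233) = 2.634 × 0.0926 = 0.244.

d_min ≈ 0.24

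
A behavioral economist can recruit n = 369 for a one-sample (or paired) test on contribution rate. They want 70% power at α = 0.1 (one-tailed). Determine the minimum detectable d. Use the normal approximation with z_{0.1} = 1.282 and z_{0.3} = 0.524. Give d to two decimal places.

d_min ≈ 0.09

For a single sample (or paired design) of n = 369: d_min = (z_{α} + z_β)/√n.
z-sum = 1.282 + 0.524 = 1.806.
d_min = 1.806 / √369 = 1.806 / 19.209 = 0.094.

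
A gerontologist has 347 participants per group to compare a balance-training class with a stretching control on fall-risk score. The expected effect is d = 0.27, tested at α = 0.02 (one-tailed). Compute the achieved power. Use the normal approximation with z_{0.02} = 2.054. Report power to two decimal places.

For two equal groups, power = Φ(d·√(n/2) − z_{α}).
d·√(n/2) = 0.27 × √(347/2) = 0.27 × 13.172 = 3.556.
z_β = 3.556 − 2.054 = 1.502.
Power = Φ(1.502) = 0.934.

power ≈ 0.93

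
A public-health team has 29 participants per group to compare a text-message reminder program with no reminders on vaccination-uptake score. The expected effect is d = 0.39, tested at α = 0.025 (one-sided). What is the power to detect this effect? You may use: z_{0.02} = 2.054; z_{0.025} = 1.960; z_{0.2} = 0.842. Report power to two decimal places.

power ≈ 0.32

For two equal groups, power = Φ(d·√(n/2) − z_{α}).
d·√(n/2) = 0.39 × √(29/2) = 0.39 × 3.808 = 1.485.
z_β = 1.485 − 1.960 = -0.475.
Power = Φ(-0.475) = 0.317.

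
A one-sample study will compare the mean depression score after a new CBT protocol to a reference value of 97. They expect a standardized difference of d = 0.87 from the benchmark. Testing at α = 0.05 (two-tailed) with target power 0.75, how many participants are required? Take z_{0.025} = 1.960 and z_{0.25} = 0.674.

For a one-sample test: n = ((z_{α/2} + z_β) / d)².
z_{α/2} + z_β = 1.960 + 0.674 = 2.634.
n = (2.634 / 0.87)² = 3.028² = 9.17.
Round up.

n = 10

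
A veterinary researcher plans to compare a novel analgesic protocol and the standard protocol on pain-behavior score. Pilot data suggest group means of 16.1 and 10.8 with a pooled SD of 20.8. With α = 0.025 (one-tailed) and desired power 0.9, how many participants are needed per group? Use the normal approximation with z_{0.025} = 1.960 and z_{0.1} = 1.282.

n = 324 per group

Cohen's d = |M₁ − M₂| / SD_pooled = |16.1 − 10.8| / 20.8 = 5.3 / 20.8 = 0.255.
For two independent groups with equal n: n = 2·((z_{α} + z_β) / d)².
z_{α} + z_β = 1.960 + 1.282 = 3.242.
n = 2 × (3.242 / 0.255)² = 2 × 12.714² = 2 × 161.64 = 323.3.
Round up to the next whole participant.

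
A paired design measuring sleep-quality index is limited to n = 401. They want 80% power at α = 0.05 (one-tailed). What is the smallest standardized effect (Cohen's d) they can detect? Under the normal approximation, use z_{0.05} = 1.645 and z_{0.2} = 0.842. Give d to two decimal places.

d_min ≈ 0.12

For a single sample (or paired design) of n = 401: d_min = (z_{α} + z_β)/√n.
z-sum = 1.645 + 0.842 = 2.487.
d_min = 2.487 / √401 = 2.487 / 20.025 = 0.124.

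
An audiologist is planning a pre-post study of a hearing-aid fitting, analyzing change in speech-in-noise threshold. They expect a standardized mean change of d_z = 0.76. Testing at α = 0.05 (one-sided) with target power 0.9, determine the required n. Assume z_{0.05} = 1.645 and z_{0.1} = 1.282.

n = 15 pairs

For a paired (one-sample on differences) test: n = ((z_{α} + z_β) / d)².
z_{α} + z_β = 1.645 + 1.282 = 2.927.
n = (2.927 / 0.76)² = 3.851² = 14.83.
Round up.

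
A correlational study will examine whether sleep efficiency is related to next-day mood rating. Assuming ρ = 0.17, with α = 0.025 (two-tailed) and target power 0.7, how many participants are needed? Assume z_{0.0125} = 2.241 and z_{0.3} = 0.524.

Fisher's z: C = ½·ln((1+r)/(1−r)) = ½·ln(1.4096) = 0.1717.
n = ((z_{α/2} + z_β)/C)² + 3.
(2.241 + 0.524) / 0.1717 = 2.765 / 0.1717 = 16.104.
n = 16.104² + 3 = 259.33 + 3 = 262.3.
Round up.

n = 263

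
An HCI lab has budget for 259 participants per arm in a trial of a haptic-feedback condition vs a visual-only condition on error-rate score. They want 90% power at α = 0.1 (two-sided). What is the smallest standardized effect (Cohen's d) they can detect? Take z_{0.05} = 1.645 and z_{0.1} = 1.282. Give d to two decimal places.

d_min ≈ 0.26

For two independent groups of n = 259 each: d_min = (z_{α/2} + z_β)·√(2/n).
z-sum = 1.645 + 1.282 = 2.927.
d_min = 2.927 × √(2/259) = 2.927 × 0.0879 = 0.257.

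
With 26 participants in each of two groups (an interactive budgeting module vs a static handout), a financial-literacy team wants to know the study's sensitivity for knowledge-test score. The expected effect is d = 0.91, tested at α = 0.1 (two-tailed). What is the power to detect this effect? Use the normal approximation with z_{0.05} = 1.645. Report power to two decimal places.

power ≈ 0.95

For two equal groups, power = Φ(d·√(n/2) − z_{α/2}).
d·√(n/2) = 0.91 × √(26/2) = 0.91 × 3.606 = 3.281.
z_β = 3.281 − 1.645 = 1.636.
Power = Φ(1.636) = 0.949.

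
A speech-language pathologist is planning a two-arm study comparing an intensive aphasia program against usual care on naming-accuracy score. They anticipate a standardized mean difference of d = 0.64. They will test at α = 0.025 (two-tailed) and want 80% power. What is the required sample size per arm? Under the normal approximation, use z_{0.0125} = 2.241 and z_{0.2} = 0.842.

n = 47 per group

For two independent groups with equal n: n = 2·((z_{α/2} + z_β) / d)².
z_{α/2} + z_β = 2.241 + 0.842 = 3.083.
n = 2 × (3.083 / 0.64)² = 2 × 4.817² = 2 × 23.21 = 46.4.
Round up to the next whole participant.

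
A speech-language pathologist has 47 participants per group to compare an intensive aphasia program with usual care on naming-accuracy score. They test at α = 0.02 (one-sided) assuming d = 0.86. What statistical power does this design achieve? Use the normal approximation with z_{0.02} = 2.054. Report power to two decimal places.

For two equal groups, power = Φ(d·√(n/2) − z_{α}).
d·√(n/2) = 0.86 × √(47/2) = 0.86 × 4.848 = 4.169.
z_β = 4.169 − 2.054 = 2.115.
Power = Φ(2.115) = 0.983.

power ≈ 0.98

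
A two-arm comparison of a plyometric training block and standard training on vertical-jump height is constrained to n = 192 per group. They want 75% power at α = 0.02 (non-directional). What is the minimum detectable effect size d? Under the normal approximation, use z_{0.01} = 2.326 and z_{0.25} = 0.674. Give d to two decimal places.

For two independent groups of n = 192 each: d_min = (z_{α/2} + z_β)·√(2/n).
z-sum = 2.326 + 0.674 = 3.000.
d_min = 3.000 × √(2/192) = 3.000 × 0.1021 = 0.306.

d_min ≈ 0.31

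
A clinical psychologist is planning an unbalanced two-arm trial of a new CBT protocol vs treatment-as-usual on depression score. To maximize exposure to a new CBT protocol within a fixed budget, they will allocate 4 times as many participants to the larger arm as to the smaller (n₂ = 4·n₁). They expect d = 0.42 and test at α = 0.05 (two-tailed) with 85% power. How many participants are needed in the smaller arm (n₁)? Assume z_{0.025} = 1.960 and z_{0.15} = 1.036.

With allocation ratio k = n₂/n₁ = 4, Var(x̄₁−x̄₂) = σ²(1/n₁ + 1/(k·n₁)) = σ²·(k+1)/(k·n₁).
So n₁ = (1 + 1/k)·((z_{α/2} + z_β)/d)² = 1.250 × (2.996/0.42)².
n₁ = 1.250 × 50.88 = 63.6.
Round up: n₁ = 64, giving n₂ = 4 × 64 = 256.

n₁ = 64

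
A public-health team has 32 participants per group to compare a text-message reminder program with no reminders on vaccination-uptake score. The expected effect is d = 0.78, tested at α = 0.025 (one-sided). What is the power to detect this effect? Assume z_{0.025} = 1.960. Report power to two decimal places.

power ≈ 0.88

For two equal groups, power = Φ(d·√(n/2) − z_{α}).
d·√(n/2) = 0.78 × √(32/2) = 0.78 × 4.000 = 3.120.
z_β = 3.120 − 1.960 = 1.160.
Power = Φ(1.160) = 0.877.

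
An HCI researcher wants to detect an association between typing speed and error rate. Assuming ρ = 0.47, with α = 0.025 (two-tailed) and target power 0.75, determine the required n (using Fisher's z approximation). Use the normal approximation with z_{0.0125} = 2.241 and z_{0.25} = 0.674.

n = 36

Fisher's z: C = ½·ln((1+r)/(1−r)) = ½·ln(2.7736) = 0.5101.
n = ((z_{α/2} + z_β)/C)² + 3.
(2.241 + 0.674) / 0.5101 = 2.915 / 0.5101 = 5.715.
n = 5.715² + 3 = 32.66 + 3 = 35.7.
Round up.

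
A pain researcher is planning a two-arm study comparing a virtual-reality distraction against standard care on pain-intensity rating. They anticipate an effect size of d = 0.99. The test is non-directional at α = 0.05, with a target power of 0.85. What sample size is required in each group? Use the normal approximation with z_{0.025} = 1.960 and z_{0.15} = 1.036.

For two independent groups with equal n: n = 2·((z_{α/2} + z_β) / d)².
z_{α/2} + z_β = 1.960 + 1.036 = 2.996.
n = 2 × (2.996 / 0.99)² = 2 × 3.026² = 2 × 9.16 = 18.3.
Round up to the next whole participant.

n = 19 per group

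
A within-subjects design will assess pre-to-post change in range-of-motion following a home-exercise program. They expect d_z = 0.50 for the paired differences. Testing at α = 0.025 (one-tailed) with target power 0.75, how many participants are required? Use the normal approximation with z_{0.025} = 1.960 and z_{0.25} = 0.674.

n = 28 pairs

For a paired (one-sample on differences) test: n = ((z_{α} + z_β) / d)².
z_{α} + z_β = 1.960 + 0.674 = 2.634.
n = (2.634 / 0.50)² = 5.268² = 27.75.
Round up.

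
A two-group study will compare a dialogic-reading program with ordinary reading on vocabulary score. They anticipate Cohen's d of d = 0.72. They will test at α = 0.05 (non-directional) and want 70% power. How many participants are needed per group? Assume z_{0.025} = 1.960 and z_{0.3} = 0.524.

For two independent groups with equal n: n = 2·((z_{α/2} + z_β) / d)².
z_{α/2} + z_β = 1.960 + 0.524 = 2.484.
n = 2 × (2.484 / 0.72)² = 2 × 3.450² = 2 × 11.90 = 23.8.
Round up to the next whole participant.

n = 24 per group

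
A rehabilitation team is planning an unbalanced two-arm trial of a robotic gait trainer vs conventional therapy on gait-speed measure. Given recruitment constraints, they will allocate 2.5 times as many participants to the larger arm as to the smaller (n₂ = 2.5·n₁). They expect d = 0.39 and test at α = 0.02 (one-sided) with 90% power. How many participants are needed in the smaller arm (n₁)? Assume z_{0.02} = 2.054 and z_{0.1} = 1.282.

With allocation ratio k = n₂/n₁ = 2.5, Var(x̄₁−x̄₂) = σ²(1/n₁ + 1/(k·n₁)) = σ²·(k+1)/(k·n₁).
So n₁ = (1 + 1/k)·((z_{α} + z_β)/d)² = 1.400 × (3.336/0.39)².
n₁ = 1.400 × 73.17 = 102.4.
Round up: n₁ = 103, giving n₂ = ⌈2.5 × 103⌉ = ⌈257.5⌉ = 258.

n₁ = 103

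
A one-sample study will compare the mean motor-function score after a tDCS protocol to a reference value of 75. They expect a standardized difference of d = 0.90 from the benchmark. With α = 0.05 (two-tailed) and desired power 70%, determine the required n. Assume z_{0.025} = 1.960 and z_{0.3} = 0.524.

n = 8

For a one-sample test: n = ((z_{α/2} + z_β) / d)².
z_{α/2} + z_β = 1.960 + 0.524 = 2.484.
n = (2.484 / 0.90)² = 2.760² = 7.62.
Round up.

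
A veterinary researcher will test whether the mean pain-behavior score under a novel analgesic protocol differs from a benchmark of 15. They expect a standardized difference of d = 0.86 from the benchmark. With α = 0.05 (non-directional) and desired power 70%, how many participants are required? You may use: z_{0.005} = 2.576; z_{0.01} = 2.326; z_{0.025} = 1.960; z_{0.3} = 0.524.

n = 9

For a one-sample test: n = ((z_{α/2} + z_β) / d)².
z_{α/2} + z_β = 1.960 + 0.524 = 2.484.
n = (2.484 / 0.86)² = 2.888² = 8.34.
Round up.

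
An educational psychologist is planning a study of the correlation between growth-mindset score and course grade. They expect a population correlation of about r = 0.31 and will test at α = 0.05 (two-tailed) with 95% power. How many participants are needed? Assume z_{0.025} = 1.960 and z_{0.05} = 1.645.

Fisher's z: C = ½·ln((1+r)/(1−r)) = ½·ln(1.8986) = 0.3205.
n = ((z_{α/2} + z_β)/C)² + 3.
(1.960 + 1.645) / 0.3205 = 3.605 / 0.3205 = 11.248.
n = 11.248² + 3 = 126.52 + 3 = 129.5.
Round up.

n = 130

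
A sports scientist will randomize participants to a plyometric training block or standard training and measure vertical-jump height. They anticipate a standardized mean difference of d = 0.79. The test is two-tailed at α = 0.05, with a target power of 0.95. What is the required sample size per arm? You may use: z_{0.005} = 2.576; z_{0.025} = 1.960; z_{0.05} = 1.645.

For two independent groups with equal n: n = 2·((z_{α/2} + z_β) / d)².
z_{α/2} + z_β = 1.960 + 1.645 = 3.605.
n = 2 × (3.605 / 0.79)² = 2 × 4.563² = 2 × 20.82 = 41.6.
Round up to the next whole participant.

n = 42 per group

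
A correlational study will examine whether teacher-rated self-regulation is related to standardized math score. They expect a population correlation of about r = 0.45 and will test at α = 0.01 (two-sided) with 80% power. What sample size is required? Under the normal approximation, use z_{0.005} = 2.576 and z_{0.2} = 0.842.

n = 53

Fisher's z: C = ½·ln((1+r)/(1−r)) = ½·ln(2.6364) = 0.4847.
n = ((z_{α/2} + z_β)/C)² + 3.
(2.576 + 0.842) / 0.4847 = 3.418 / 0.4847 = 7.052.
n = 7.052² + 3 = 49.73 + 3 = 52.7.
Round up.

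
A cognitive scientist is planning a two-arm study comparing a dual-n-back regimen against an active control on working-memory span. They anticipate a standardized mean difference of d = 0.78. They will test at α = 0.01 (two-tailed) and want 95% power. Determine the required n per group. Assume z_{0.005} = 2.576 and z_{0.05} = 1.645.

For two independent groups with equal n: n = 2·((z_{α/2} + z_β) / d)².
z_{α/2} + z_β = 2.576 + 1.645 = 4.221.
n = 2 × (4.221 / 0.78)² = 2 × 5.412² = 2 × 29.28 = 58.6.
Round up to the next whole participant.

n = 59 per group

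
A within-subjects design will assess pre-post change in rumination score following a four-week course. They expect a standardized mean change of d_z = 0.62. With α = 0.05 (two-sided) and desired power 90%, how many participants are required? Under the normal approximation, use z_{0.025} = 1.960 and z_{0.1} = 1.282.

For a paired (one-sample on differences) test: n = ((z_{α/2} + z_β) / d)².
z_{α/2} + z_β = 1.960 + 1.282 = 3.242.
n = (3.242 / 0.62)² = 5.229² = 27.34.
Round up.

n = 28 pairs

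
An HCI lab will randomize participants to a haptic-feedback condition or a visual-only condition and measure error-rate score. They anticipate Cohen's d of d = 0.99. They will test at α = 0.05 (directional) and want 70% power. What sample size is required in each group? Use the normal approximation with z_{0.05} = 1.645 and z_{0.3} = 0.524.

n = 10 per group

For two independent groups with equal n: n = 2·((z_{α} + z_β) / d)².
z_{α} + z_β = 1.645 + 0.524 = 2.169.
n = 2 × (2.169 / 0.99)² = 2 × 2.191² = 2 × 4.80 = 9.6.
Round up to the next whole participant.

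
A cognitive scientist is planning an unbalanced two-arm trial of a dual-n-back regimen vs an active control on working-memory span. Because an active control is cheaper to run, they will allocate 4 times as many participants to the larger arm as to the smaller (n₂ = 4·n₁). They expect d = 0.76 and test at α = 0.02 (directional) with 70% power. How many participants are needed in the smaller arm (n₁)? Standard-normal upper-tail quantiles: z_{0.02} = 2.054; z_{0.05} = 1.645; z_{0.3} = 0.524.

n₁ = 15

With allocation ratio k = n₂/n₁ = 4, Var(x̄₁−x̄₂) = σ²(1/n₁ + 1/(k·n₁)) = σ²·(k+1)/(k·n₁).
So n₁ = (1 + 1/k)·((z_{α} + z_β)/d)² = 1.250 × (2.578/0.76)².
n₁ = 1.250 × 11.51 = 14.4.
Round up: n₁ = 15, giving n₂ = 4 × 15 = 60.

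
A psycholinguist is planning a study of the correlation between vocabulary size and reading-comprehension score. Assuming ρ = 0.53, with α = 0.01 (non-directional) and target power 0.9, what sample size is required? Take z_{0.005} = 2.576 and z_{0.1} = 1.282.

n = 46

Fisher's z: C = ½·ln((1+r)/(1−r)) = ½·ln(3.2553) = 0.5901.
n = ((z_{α/2} + z_β)/C)² + 3.
(2.576 + 1.282) / 0.5901 = 3.858 / 0.5901 = 6.538.
n = 6.538² + 3 = 42.74 + 3 = 45.7.
Round up.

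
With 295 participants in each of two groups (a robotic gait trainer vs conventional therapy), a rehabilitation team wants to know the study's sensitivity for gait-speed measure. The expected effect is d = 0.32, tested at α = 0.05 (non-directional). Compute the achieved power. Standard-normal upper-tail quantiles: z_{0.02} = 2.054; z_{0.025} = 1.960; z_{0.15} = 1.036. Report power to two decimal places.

power ≈ 0.97

For two equal groups, power = Φ(d·√(n/2) − z_{α/2}).
d·√(n/2) = 0.32 × √(295/2) = 0.32 × 12.145 = 3.886.
z_β = 3.886 − 1.960 = 1.926.
Power = Φ(1.926) = 0.973.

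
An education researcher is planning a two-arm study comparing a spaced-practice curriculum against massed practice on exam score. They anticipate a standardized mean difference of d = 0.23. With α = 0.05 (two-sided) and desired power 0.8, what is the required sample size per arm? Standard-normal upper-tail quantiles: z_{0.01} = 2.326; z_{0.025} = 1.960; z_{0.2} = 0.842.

n = 297 per group

For two independent groups with equal n: n = 2·((z_{α/2} + z_β) / d)².
z_{α/2} + z_β = 1.960 + 0.842 = 2.802.
n = 2 × (2.802 / 0.23)² = 2 × 12.183² = 2 × 148.42 = 296.8.
Round up to the next whole participant.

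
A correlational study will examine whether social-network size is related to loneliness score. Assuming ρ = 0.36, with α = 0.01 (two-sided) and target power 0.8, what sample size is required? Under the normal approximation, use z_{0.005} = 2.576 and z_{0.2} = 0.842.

n = 86

Fisher's z: C = ½·ln((1+r)/(1−r)) = ½·ln(2.1250) = 0.3769.
n = ((z_{α/2} + z_β)/C)² + 3.
(2.576 + 0.842) / 0.3769 = 3.418 / 0.3769 = 9.069.
n = 9.069² + 3 = 82.24 + 3 = 85.2.
Round up.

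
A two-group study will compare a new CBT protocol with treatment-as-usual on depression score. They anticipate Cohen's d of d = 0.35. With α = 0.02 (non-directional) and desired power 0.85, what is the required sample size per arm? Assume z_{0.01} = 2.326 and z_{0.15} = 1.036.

n = 185 per group

For two independent groups with equal n: n = 2·((z_{α/2} + z_β) / d)².
z_{α/2} + z_β = 2.326 + 1.036 = 3.362.
n = 2 × (3.362 / 0.35)² = 2 × 9.606² = 2 × 92.27 = 184.5.
Round up to the next whole participant.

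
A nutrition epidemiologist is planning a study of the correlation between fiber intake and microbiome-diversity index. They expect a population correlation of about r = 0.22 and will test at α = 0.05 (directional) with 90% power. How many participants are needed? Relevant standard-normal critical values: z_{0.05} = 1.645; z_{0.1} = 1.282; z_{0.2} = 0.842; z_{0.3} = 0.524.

n = 175

Fisher's z: C = ½·ln((1+r)/(1−r)) = ½·ln(1.5641) = 0.2237.
n = ((z_{α} + z_β)/C)² + 3.
(1.645 + 1.282) / 0.2237 = 2.927 / 0.2237 = 13.084.
n = 13.084² + 3 = 171.20 + 3 = 174.2.
Round up.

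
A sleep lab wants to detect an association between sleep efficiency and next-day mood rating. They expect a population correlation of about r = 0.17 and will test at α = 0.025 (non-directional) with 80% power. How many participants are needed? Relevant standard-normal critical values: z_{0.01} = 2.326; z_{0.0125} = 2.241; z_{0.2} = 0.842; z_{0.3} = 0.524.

Fisher's z: C = ½·ln((1+r)/(1−r)) = ½·ln(1.4096) = 0.1717.
n = ((z_{α/2} + z_β)/C)² + 3.
(2.241 + 0.842) / 0.1717 = 3.083 / 0.1717 = 17.956.
n = 17.956² + 3 = 322.41 + 3 = 325.4.
Round up.

n = 326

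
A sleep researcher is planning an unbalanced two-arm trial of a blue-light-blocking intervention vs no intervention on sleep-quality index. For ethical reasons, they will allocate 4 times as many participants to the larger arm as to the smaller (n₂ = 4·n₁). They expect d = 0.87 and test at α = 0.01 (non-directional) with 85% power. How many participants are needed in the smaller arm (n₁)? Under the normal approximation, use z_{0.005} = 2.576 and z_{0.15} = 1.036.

With allocation ratio k = n₂/n₁ = 4, Var(x̄₁−x̄₂) = σ²(1/n₁ + 1/(k·n₁)) = σ²·(k+1)/(k·n₁).
So n₁ = (1 + 1/k)·((z_{α/2} + z_β)/d)² = 1.250 × (3.612/0.87)².
n₁ = 1.250 × 17.24 = 21.5.
Round up: n₁ = 22, giving n₂ = 4 × 22 = 88.

n₁ = 22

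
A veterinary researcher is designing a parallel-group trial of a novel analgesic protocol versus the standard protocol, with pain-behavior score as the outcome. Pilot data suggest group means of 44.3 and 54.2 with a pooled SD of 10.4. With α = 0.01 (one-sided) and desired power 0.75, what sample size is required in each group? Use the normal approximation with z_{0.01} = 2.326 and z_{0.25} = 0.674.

n = 20 per group

Cohen's d = |M₁ − M₂| / SD_pooled = |44.3 − 54.2| / 10.4 = 9.9 / 10.4 = 0.952.
For two independent groups with equal n: n = 2·((z_{α} + z_β) / d)².
z_{α} + z_β = 2.326 + 0.674 = 3.000.
n = 2 × (3.000 / 0.952)² = 2 × 3.151² = 2 × 9.93 = 19.9.
Round up to the next whole participant.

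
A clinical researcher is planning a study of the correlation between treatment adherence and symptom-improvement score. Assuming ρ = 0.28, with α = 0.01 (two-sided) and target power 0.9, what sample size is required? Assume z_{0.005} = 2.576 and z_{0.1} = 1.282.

Fisher's z: C = ½·ln((1+r)/(1−r)) = ½·ln(1.7778) = 0.2877.
n = ((z_{α/2} + z_β)/C)² + 3.
(2.576 + 1.282) / 0.2877 = 3.858 / 0.2877 = 13.410.
n = 13.410² + 3 = 179.82 + 3 = 182.8.
Round up.

n = 183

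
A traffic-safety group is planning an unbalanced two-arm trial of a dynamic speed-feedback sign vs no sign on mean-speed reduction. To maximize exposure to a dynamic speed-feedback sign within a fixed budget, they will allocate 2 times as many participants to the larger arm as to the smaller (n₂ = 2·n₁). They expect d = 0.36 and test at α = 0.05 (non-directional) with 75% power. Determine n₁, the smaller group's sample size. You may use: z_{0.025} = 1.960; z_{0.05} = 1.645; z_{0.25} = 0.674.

With allocation ratio k = n₂/n₁ = 2, Var(x̄₁−x̄₂) = σ²(1/n₁ + 1/(k·n₁)) = σ²·(k+1)/(k·n₁).
So n₁ = (1 + 1/k)·((z_{α/2} + z_β)/d)² = 1.500 × (2.634/0.36)².
n₁ = 1.500 × 53.53 = 80.3.
Round up: n₁ = 81, giving n₂ = 2 × 81 = 162.

n₁ = 81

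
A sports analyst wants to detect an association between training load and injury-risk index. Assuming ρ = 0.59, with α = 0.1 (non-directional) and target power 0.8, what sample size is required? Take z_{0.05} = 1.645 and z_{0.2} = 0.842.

Fisher's z: C = ½·ln((1+r)/(1−r)) = ½·ln(3.8780) = 0.6777.
n = ((z_{α/2} + z_β)/C)² + 3.
(1.645 + 0.842) / 0.6777 = 2.487 / 0.6777 = 3.670.
n = 3.670² + 3 = 13.47 + 3 = 16.5.
Round up.

n = 17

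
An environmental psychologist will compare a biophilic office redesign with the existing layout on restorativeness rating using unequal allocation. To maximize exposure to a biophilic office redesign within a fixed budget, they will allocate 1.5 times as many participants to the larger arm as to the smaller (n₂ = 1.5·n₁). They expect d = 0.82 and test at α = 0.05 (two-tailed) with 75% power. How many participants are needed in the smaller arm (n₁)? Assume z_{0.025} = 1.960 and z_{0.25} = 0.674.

n₁ = 18

With allocation ratio k = n₂/n₁ = 1.5, Var(x̄₁−x̄₂) = σ²(1/n₁ + 1/(k·n₁)) = σ²·(k+1)/(k·n₁).
So n₁ = (1 + 1/k)·((z_{α/2} + z_β)/d)² = 1.667 × (2.634/0.82)².
n₁ = 1.667 × 10.32 = 17.2.
Round up: n₁ = 18, giving n₂ = 1.5 × 18 = 27.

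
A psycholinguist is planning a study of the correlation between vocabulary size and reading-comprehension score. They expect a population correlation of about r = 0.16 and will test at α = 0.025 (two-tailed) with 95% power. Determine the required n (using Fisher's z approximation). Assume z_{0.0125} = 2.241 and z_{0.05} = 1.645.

Fisher's z: C = ½·ln((1+r)/(1−r)) = ½·ln(1.3810) = 0.1614.
n = ((z_{α/2} + z_β)/C)² + 3.
(2.241 + 1.645) / 0.1614 = 3.886 / 0.1614 = 24.077.
n = 24.077² + 3 = 579.69 + 3 = 582.7.
Round up.

n = 583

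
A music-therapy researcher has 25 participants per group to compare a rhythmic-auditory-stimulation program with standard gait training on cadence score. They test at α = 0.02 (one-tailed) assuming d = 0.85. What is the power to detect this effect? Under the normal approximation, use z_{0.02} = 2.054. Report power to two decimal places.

power ≈ 0.83

For two equal groups, power = Φ(d·√(n/2) − z_{α}).
d·√(n/2) = 0.85 × √(25/2) = 0.85 × 3.536 = 3.005.
z_β = 3.005 − 2.054 = 0.951.
Power = Φ(0.951) = 0.829.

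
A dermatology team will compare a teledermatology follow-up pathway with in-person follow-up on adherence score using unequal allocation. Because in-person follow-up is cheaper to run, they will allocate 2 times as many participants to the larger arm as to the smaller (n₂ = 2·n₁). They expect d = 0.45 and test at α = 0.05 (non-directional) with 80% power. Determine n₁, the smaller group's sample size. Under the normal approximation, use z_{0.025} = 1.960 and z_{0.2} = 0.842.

With allocation ratio k = n₂/n₁ = 2, Var(x̄₁−x̄₂) = σ²(1/n₁ + 1/(k·n₁)) = σ²·(k+1)/(k·n₁).
So n₁ = (1 + 1/k)·((z_{α/2} + z_β)/d)² = 1.500 × (2.802/0.45)².
n₁ = 1.500 × 38.77 = 58.2.
Round up: n₁ = 59, giving n₂ = 2 × 59 = 118.

n₁ = 59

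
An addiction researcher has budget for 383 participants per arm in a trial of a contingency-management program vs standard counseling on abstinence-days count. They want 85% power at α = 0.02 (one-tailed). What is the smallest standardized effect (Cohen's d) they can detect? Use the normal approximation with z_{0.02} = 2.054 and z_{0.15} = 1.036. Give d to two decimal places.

For two independent groups of n = 383 each: d_min = (z_{α} + z_β)·√(2/n).
z-sum = 2.054 + 1.036 = 3.090.
d_min = 3.090 × √(2/383) = 3.090 × 0.0723 = 0.223.

d_min ≈ 0.22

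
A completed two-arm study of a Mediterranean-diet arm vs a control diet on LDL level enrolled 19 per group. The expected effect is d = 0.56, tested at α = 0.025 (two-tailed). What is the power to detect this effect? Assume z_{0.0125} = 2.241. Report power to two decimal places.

For two equal groups, power = Φ(d·√(n/2) − z_{α/2}).
d·√(n/2) = 0.56 × √(19/2) = 0.56 × 3.082 = 1.726.
z_β = 1.726 − 2.241 = -0.515.
Power = Φ(-0.515) = 0.303.

power ≈ 0.30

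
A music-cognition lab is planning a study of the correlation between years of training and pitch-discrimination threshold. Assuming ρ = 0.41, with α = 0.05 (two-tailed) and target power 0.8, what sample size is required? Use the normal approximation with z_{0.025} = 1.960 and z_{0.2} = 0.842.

Fisher's z: C = ½·ln((1+r)/(1−r)) = ½·ln(2.3898) = 0.4356.
n = ((z_{α/2} + z_β)/C)² + 3.
(1.960 + 0.842) / 0.4356 = 2.802 / 0.4356 = 6.433.
n = 6.433² + 3 = 41.38 + 3 = 44.4.
Round up.

n = 45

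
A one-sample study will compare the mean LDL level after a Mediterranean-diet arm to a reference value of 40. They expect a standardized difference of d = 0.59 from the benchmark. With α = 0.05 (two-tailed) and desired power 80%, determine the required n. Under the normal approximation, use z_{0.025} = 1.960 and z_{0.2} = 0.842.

n = 23

For a one-sample test: n = ((z_{α/2} + z_β) / d)².
z_{α/2} + z_β = 1.960 + 0.842 = 2.802.
n = (2.802 / 0.59)² = 4.749² = 22.55.
Round up.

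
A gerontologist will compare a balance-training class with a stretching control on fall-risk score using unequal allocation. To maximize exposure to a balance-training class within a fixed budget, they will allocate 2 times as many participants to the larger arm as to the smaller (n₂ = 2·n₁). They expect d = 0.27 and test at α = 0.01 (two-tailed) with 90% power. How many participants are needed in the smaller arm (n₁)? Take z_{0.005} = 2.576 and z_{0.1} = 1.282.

With allocation ratio k = n₂/n₁ = 2, Var(x̄₁−x̄₂) = σ²(1/n₁ + 1/(k·n₁)) = σ²·(k+1)/(k·n₁).
So n₁ = (1 + 1/k)·((z_{α/2} + z_β)/d)² = 1.500 × (3.858/0.27)².
n₁ = 1.500 × 204.17 = 306.3.
Round up: n₁ = 307, giving n₂ = 2 × 307 = 614.

n₁ = 307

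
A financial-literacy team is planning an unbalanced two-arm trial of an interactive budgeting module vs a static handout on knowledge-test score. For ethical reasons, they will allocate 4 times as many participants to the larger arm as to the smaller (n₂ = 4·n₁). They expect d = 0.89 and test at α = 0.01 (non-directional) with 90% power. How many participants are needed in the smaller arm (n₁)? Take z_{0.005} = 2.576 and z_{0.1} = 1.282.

n₁ = 24

With allocation ratio k = n₂/n₁ = 4, Var(x̄₁−x̄₂) = σ²(1/n₁ + 1/(k·n₁)) = σ²·(k+1)/(k·n₁).
So n₁ = (1 + 1/k)·((z_{α/2} + z_β)/d)² = 1.250 × (3.858/0.89)².
n₁ = 1.250 × 18.79 = 23.5.
Round up: n₁ = 24, giving n₂ = 4 × 24 = 96.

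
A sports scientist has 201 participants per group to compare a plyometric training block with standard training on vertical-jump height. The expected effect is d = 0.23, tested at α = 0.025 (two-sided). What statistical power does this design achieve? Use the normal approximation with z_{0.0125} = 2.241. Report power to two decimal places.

power ≈ 0.53

For two equal groups, power = Φ(d·√(n/2) − z_{α/2}).
d·√(n/2) = 0.23 × √(201/2) = 0.23 × 10.025 = 2.306.
z_β = 2.306 − 2.241 = 0.065.
Power = Φ(0.065) = 0.526.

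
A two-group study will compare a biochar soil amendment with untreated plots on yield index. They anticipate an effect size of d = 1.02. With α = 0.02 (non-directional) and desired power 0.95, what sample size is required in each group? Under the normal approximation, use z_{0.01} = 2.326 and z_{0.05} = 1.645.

n = 31 per group

For two independent groups with equal n: n = 2·((z_{α/2} + z_β) / d)².
z_{α/2} + z_β = 2.326 + 1.645 = 3.971.
n = 2 × (3.971 / 1.02)² = 2 × 3.893² = 2 × 15.16 = 30.3.
Round up to the next whole participant.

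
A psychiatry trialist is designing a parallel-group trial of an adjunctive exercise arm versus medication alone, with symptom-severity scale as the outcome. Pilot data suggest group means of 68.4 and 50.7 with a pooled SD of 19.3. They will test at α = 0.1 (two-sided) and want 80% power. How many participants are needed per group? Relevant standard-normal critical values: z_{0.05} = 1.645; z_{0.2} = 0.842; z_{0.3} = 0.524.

n = 15 per group

Cohen's d = |M₁ − M₂| / SD_pooled = |68.4 − 50.7| / 19.3 = 17.7 / 19.3 = 0.917.
For two independent groups with equal n: n = 2·((z_{α/2} + z_β) / d)².
z_{α/2} + z_β = 1.645 + 0.842 = 2.487.
n = 2 × (2.487 / 0.917)² = 2 × 2.712² = 2 × 7.36 = 14.7.
Round up to the next whole participant.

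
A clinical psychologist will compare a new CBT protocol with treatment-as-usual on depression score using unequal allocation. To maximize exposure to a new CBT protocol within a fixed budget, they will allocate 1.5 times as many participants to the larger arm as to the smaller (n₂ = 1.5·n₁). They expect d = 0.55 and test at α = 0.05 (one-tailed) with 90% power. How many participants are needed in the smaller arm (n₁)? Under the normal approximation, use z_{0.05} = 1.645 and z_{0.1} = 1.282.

n₁ = 48

With allocation ratio k = n₂/n₁ = 1.5, Var(x̄₁−x̄₂) = σ²(1/n₁ + 1/(k·n₁)) = σ²·(k+1)/(k·n₁).
So n₁ = (1 + 1/k)·((z_{α} + z_β)/d)² = 1.667 × (2.927/0.55)².
n₁ = 1.667 × 28.32 = 47.2.
Round up: n₁ = 48, giving n₂ = 1.5 × 48 = 72.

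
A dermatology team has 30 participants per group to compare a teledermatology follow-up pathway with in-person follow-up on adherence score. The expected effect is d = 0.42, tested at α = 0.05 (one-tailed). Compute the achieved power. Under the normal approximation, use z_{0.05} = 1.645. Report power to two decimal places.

For two equal groups, power = Φ(d·√(n/2) − z_{α}).
d·√(n/2) = 0.42 × √(30/2) = 0.42 × 3.873 = 1.627.
z_β = 1.627 − 1.645 = -0.018.
Power = Φ(-0.018) = 0.493.

power ≈ 0.49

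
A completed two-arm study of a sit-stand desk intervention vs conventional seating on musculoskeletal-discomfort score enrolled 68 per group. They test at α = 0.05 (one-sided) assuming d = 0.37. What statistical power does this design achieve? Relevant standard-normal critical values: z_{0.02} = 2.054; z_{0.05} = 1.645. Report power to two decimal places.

For two equal groups, power = Φ(d·√(n/2) − z_{α}).
d·√(n/2) = 0.37 × √(68/2) = 0.37 × 5.831 = 2.157.
z_β = 2.157 − 1.645 = 0.512.
Power = Φ(0.512) = 0.696.

power ≈ 0.70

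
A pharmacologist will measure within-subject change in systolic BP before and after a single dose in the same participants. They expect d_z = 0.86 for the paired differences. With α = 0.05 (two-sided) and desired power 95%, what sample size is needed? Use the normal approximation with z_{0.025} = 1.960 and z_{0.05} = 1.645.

n = 18 pairs

For a paired (one-sample on differences) test: n = ((z_{α/2} + z_β) / d)².
z_{α/2} + z_β = 1.960 + 1.645 = 3.605.
n = (3.605 / 0.86)² = 4.192² = 17.57.
Round up.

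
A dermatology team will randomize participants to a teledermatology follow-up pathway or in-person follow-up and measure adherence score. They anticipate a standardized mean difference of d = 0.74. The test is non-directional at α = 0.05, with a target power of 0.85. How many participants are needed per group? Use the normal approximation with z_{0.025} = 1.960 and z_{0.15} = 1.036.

For two independent groups with equal n: n = 2·((z_{α/2} + z_β) / d)².
z_{α/2} + z_β = 1.960 + 1.036 = 2.996.
n = 2 × (2.996 / 0.74)² = 2 × 4.049² = 2 × 16.39 = 32.8.
Round up to the next whole participant.

n = 33 per group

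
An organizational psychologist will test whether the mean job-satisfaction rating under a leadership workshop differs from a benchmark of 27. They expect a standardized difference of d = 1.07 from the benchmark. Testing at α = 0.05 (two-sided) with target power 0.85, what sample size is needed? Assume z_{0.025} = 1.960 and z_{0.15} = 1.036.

n = 8

For a one-sample test: n = ((z_{α/2} + z_β) / d)².
z_{α/2} + z_β = 1.960 + 1.036 = 2.996.
n = (2.996 / 1.07)² = 2.800² = 7.84.
Round up.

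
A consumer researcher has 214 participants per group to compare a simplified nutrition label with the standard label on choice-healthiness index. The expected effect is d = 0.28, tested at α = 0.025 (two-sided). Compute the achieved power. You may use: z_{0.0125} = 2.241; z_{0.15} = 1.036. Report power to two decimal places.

For two equal groups, power = Φ(d·√(n/2) − z_{α/2}).
d·√(n/2) = 0.28 × √(214/2) = 0.28 × 10.344 = 2.896.
z_β = 2.896 − 2.241 = 0.655.
Power = Φ(0.655) = 0.744.

power ≈ 0.74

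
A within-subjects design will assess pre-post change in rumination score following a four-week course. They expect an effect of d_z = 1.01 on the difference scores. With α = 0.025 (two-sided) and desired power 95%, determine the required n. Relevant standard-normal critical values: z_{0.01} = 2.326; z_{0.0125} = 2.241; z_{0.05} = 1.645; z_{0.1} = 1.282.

For a paired (one-sample on differences) test: n = ((z_{α/2} + z_β) / d)².
z_{α/2} + z_β = 2.241 + 1.645 = 3.886.
n = (3.886 / 1.01)² = 3.848² = 14.80.
Round up.

n = 15 pairs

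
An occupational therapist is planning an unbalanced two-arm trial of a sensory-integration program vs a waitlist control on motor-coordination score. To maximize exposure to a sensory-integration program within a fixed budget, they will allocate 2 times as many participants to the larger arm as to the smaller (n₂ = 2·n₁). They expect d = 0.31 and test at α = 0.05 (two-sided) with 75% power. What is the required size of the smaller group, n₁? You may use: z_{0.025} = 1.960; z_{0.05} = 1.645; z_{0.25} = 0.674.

n₁ = 109

With allocation ratio k = n₂/n₁ = 2, Var(x̄₁−x̄₂) = σ²(1/n₁ + 1/(k·n₁)) = σ²·(k+1)/(k·n₁).
So n₁ = (1 + 1/k)·((z_{α/2} + z_β)/d)² = 1.500 × (2.634/0.31)².
n₁ = 1.500 × 72.20 = 108.3.
Round up: n₁ = 109, giving n₂ = 2 × 109 = 218.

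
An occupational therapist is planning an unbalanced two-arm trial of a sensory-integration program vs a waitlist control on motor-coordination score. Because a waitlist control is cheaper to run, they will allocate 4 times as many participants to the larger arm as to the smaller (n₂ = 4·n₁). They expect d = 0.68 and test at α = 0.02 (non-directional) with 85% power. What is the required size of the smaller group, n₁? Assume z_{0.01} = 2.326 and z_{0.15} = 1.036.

n₁ = 31

With allocation ratio k = n₂/n₁ = 4, Var(x̄₁−x̄₂) = σ²(1/n₁ + 1/(k·n₁)) = σ²·(k+1)/(k·n₁).
So n₁ = (1 + 1/k)·((z_{α/2} + z_β)/d)² = 1.250 × (3.362/0.68)².
n₁ = 1.250 × 24.44 = 30.6.
Round up: n₁ = 31, giving n₂ = 4 × 31 = 124.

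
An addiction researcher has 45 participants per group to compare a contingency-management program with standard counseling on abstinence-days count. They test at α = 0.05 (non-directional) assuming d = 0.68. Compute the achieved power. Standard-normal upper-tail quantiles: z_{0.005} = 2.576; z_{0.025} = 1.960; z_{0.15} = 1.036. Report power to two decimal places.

For two equal groups, power = Φ(d·√(n/2) − z_{α/2}).
d·√(n/2) = 0.68 × √(45/2) = 0.68 × 4.743 = 3.226.
z_β = 3.226 − 1.960 = 1.266.
Power = Φ(1.266) = 0.897.

power ≈ 0.90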